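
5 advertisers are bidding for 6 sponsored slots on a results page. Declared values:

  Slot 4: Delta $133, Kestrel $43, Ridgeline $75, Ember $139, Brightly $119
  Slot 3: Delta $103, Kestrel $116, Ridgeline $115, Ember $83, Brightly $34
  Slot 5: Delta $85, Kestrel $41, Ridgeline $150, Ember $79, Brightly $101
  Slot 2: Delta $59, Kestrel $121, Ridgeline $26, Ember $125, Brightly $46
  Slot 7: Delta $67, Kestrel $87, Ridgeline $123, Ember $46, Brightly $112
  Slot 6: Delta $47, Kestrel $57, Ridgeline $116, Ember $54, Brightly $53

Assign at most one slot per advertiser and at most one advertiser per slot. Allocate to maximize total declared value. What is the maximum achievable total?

Optimal: Delta→Slot 4 ($133), Kestrel→Slot 3 ($116), Ridgeline→Slot 5 ($150), Ember→Slot 2 ($125), Brightly→Slot 7 ($112) — total 133+116+150+125+112 = $636.
Column-greedy (each slot in turn goes to its best remaining advertiser) gives $576, worse by 60.

Maximum total: $636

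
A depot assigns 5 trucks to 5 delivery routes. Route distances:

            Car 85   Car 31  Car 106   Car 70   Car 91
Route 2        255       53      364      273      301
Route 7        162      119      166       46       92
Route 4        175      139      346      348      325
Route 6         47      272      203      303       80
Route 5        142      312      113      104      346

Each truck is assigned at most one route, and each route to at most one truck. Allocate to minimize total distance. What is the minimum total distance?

Min total: 467 km

Treat this as an assignment problem: match each truck to one route.
Optimal: Car 85→Route 4 (175 km), Car 31→Route 2 (53 km), Car 106→Route 5 (113 km), Car 70→Route 7 (46 km), Car 91→Route 6 (80 km) — total 175+53+113+46+80 = 467 km.
Row-greedy (each truck in turn takes its cheapest remaining route) gives 584 km, worse by 117.
Next-best assignment: Car 85→Route 4, Car 31→Route 2, Car 106→Route 7, Car 70→Route 5, Car 91→Route 6 = 578 km.
Checked against all permutations: 467 km is optimal.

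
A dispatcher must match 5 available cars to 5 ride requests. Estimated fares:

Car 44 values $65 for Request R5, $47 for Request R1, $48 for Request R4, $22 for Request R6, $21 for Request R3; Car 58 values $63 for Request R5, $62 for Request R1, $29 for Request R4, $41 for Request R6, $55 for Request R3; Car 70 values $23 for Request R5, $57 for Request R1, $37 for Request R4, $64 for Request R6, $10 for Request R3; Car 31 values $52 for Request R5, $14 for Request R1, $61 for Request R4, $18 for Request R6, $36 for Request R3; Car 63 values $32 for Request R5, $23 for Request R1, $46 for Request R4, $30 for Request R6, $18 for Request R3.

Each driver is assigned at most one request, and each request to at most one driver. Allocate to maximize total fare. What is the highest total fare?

Optimal: Car 44→Request R5 ($65), Car 58→Request R1 ($62), Car 70→Request R6 ($64), Car 31→Request R3 ($36), Car 63→Request R4 ($46) — total 65+62+64+36+46 = $273.
Max-entry greedy (repeatedly take the single best remaining cell) gives $270, worse by 3.

Maximum total: $273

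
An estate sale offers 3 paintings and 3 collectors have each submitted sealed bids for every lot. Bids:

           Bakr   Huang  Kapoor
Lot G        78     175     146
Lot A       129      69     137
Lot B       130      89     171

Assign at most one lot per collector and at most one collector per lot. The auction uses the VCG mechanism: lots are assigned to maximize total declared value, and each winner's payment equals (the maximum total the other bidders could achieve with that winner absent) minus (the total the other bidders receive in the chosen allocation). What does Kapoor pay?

Efficient allocation: Bakr→Lot A ($129), Huang→Lot G ($175), Kapoor→Lot B ($171); total welfare W = $475.
Kapoor receives Lot B at value $171, so the others get W − 171 = $304.
Without Kapoor: best allocation of the remaining 2 bidders over all 3 lots is Bakr→Lot B ($130), Huang→Lot G ($175), total $305.
VCG payment = (others' best without Kapoor) − (others' welfare with Kapoor) = 305 − 304 = $1.

Kapoor pays $1.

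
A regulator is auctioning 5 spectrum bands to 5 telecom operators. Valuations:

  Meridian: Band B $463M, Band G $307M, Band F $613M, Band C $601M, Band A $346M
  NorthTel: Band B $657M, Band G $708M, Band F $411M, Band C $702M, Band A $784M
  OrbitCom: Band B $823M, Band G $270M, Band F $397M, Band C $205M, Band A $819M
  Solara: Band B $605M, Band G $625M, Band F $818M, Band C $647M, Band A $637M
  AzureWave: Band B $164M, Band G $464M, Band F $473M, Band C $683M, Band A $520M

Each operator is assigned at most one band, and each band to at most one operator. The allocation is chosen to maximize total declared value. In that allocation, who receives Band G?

Solara receives Band G.

Optimal: Meridian→Band F ($613M), NorthTel→Band A ($784M), OrbitCom→Band B ($823M), Solara→Band G ($625M), AzureWave→Band C ($683M) — total 613+784+823+625+683 = $3528M.
Row-greedy (each operator in turn takes its best remaining band) gives $3331M, worse by 197.
Solara's own top band is Band F ($818M), but forcing Solara→Band F and reassigning the rest optimally gives only $3491M — worse by 37.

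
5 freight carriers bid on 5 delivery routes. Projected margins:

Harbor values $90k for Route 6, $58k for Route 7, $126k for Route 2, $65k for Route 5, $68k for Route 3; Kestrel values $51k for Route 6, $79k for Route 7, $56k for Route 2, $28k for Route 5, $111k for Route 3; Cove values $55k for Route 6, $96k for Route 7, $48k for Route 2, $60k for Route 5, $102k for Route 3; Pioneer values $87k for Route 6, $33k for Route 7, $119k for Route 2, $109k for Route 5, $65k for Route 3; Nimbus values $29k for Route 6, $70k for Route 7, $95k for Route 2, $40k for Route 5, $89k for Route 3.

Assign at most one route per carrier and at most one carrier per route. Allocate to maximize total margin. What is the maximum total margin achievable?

This is the linear assignment problem.
Optimal: Harbor→Route 6 ($90k), Kestrel→Route 3 ($111k), Cove→Route 7 ($96k), Pioneer→Route 5 ($109k), Nimbus→Route 2 ($95k) — total 90+111+96+109+95 = $501k.
Column-greedy (each route in turn goes to its best remaining carrier) gives $456k, worse by 45.

Max total: $501k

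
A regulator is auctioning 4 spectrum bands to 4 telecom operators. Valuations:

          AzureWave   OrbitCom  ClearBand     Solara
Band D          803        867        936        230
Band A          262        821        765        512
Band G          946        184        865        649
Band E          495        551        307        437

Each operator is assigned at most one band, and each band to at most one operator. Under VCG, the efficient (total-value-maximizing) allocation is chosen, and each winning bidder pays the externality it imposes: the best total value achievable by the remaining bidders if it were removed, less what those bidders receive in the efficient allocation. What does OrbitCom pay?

OrbitCom pays $75M.

Efficient allocation: AzureWave→Band G ($946M), OrbitCom→Band A ($821M), ClearBand→Band D ($936M), Solara→Band E ($437M); total welfare W = $3140M.
OrbitCom receives Band A at value $821M, so the others get W − 821 = $2319M.
Without OrbitCom: best allocation of the remaining 3 bidders over all 4 bands is AzureWave→Band G ($946M), ClearBand→Band D ($936M), Solara→Band A ($512M), total $2394M.
VCG payment = (others' best without OrbitCom) − (others' welfare with OrbitCom) = 2394 − 2319 = $75M.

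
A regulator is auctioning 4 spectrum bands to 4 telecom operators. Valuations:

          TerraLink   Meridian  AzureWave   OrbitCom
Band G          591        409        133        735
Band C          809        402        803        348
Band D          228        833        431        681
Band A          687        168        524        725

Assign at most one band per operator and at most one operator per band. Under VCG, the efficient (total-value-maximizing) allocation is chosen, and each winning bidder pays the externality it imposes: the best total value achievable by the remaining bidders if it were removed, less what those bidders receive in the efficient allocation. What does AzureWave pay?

Efficient allocation: TerraLink→Band A ($687M), Meridian→Band D ($833M), AzureWave→Band C ($803M), OrbitCom→Band G ($735M); total welfare W = $3058M.
AzureWave receives Band C at value $803M, so the others get W − 803 = $2255M.
Without AzureWave: best allocation of the remaining 3 bidders over all 4 bands is TerraLink→Band C ($809M), Meridian→Band D ($833M), OrbitCom→Band G ($735M), total $2377M.
VCG payment = (others' best without AzureWave) − (others' welfare with AzureWave) = 2377 − 2255 = $122M.

AzureWave pays $122M.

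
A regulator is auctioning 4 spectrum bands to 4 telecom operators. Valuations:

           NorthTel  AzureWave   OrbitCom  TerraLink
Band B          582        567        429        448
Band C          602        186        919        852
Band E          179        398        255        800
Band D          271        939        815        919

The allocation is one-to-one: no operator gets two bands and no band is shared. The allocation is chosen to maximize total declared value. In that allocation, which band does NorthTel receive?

NorthTel receives Band B.

This is the linear assignment problem.
Optimal: NorthTel→Band B ($582M), AzureWave→Band D ($939M), OrbitCom→Band C ($919M), TerraLink→Band E ($800M) — total 582+939+919+800 = $3240M.
Row-greedy (each operator in turn takes its best remaining band) gives $2770M, worse by 470.
Every other assignment is strictly worse.
NorthTel's own top band is Band C ($602M), but forcing NorthTel→Band C and reassigning the rest optimally gives only $2784M — worse by 456.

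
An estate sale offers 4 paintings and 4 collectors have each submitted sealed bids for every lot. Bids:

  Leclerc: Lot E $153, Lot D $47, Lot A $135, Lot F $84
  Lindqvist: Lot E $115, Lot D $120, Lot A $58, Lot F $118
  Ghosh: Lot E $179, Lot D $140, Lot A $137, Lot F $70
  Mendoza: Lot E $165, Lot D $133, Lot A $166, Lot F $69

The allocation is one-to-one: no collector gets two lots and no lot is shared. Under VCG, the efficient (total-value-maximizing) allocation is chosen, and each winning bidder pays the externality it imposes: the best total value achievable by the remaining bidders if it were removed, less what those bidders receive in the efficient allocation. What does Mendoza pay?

Mendoza pays $23.

Efficient allocation: Leclerc→Lot E ($153), Lindqvist→Lot F ($118), Ghosh→Lot D ($140), Mendoza→Lot A ($166); total welfare W = $577.
Mendoza receives Lot A at value $166, so the others get W − 166 = $411.
Without Mendoza: best allocation of the remaining 3 bidders over all 4 lots is Leclerc→Lot A ($135), Lindqvist→Lot D ($120), Ghosh→Lot E ($179), total $434.
VCG payment = (others' best without Mendoza) − (others' welfare with Mendoza) = 434 − 411 = $23.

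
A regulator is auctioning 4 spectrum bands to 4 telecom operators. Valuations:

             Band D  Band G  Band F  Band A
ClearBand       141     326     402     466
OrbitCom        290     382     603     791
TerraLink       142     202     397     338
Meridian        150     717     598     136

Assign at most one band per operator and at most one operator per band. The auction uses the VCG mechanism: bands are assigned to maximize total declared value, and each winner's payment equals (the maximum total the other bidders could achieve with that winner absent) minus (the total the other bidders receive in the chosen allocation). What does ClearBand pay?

Efficient allocation: ClearBand→Band F ($402M), OrbitCom→Band A ($791M), TerraLink→Band D ($142M), Meridian→Band G ($717M); total welfare W = $2052M.
ClearBand receives Band F at value $402M, so the others get W − 402 = $1650M.
Without ClearBand: best allocation of the remaining 3 bidders over all 4 bands is OrbitCom→Band A ($791M), TerraLink→Band F ($397M), Meridian→Band G ($717M), total $1905M.
VCG payment = (others' best without ClearBand) − (others' welfare with ClearBand) = 1905 − 1650 = $255M.

ClearBand pays $255M.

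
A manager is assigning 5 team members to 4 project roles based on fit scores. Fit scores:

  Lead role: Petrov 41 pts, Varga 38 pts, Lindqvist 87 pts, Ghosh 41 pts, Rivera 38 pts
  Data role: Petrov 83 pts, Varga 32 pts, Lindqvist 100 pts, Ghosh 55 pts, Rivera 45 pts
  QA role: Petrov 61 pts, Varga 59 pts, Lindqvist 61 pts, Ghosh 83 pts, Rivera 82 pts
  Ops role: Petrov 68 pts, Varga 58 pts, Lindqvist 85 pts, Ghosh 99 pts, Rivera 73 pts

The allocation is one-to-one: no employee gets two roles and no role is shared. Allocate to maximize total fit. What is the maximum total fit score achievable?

Optimal: Lindqvist→Lead role (87 pts), Petrov→Data role (83 pts), Rivera→QA role (82 pts), Ghosh→Ops role (99 pts) — total 87+83+82+99 = 351 pts.
Row-greedy (each employee in turn takes its best remaining role) gives 328 pts, worse by 23.

Max total: 351 pts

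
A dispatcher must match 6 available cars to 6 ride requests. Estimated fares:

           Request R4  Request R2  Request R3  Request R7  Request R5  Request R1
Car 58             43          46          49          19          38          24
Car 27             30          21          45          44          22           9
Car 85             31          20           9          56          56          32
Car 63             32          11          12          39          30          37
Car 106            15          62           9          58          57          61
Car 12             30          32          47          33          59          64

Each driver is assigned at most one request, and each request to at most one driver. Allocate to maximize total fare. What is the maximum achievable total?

Optimal: Car 58→Request R4 ($43), Car 27→Request R3 ($45), Car 85→Request R5 ($56), Car 63→Request R7 ($39), Car 106→Request R2 ($62), Car 12→Request R1 ($64) — total 43+45+56+39+62+64 = $309.
Next-best assignment: Car 58→Request R3, Car 27→Request R7, Car 85→Request R5, Car 63→Request R4, Car 106→Request R2, Car 12→Request R1 = $307.
Checked against all permutations: $309 is optimal.

Maximum total: $309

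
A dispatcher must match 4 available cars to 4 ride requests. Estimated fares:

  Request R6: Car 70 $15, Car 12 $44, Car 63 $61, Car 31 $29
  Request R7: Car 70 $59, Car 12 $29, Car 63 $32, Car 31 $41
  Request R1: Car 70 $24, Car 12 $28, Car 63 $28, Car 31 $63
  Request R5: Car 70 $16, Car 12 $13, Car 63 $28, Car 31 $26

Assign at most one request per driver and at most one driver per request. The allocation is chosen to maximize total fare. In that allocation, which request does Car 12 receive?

Optimal: Car 70→Request R7 ($59), Car 12→Request R5 ($13), Car 63→Request R6 ($61), Car 31→Request R1 ($63) — total 59+13+61+63 = $196.
Row-greedy (each driver in turn takes its best remaining request) gives $157, worse by 39.
Car 12's own top request is Request R6 ($44), but forcing Car 12→Request R6 and reassigning the rest optimally gives only $194 — worse by 2.

Car 12 receives Request R5.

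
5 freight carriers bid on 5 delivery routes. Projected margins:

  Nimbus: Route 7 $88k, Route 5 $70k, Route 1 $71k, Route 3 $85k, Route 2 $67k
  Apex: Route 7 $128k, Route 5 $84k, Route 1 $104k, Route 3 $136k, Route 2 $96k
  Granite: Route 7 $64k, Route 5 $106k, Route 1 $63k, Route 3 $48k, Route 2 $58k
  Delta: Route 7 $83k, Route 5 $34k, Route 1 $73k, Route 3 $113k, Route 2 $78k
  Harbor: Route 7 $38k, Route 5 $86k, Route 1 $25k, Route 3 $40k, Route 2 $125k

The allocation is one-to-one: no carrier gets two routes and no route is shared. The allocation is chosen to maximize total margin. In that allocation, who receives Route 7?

Apex receives Route 7.

Treat this as an assignment problem: match each carrier to one route.
Optimal: Nimbus→Route 1 ($71k), Apex→Route 7 ($128k), Granite→Route 5 ($106k), Delta→Route 3 ($113k), Harbor→Route 2 ($125k) — total 71+128+106+113+125 = $543k.
No other one-to-one assignment exceeds $543k.
Apex's own top route is Route 3 ($136k), but forcing Apex→Route 3 and reassigning the rest optimally gives only $528k — worse by 15.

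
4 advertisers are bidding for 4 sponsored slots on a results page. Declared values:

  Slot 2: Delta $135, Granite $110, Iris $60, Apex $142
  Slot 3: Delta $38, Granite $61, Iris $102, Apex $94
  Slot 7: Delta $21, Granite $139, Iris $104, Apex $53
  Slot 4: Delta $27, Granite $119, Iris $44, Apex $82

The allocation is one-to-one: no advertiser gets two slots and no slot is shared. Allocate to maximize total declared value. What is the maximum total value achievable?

Optimal: Delta→Slot 2 ($135), Granite→Slot 7 ($139), Iris→Slot 3 ($102), Apex→Slot 4 ($82) — total 135+139+102+82 = $458.
Column-greedy (each slot in turn goes to its best remaining advertiser) gives $410, worse by 48.

Max total: $458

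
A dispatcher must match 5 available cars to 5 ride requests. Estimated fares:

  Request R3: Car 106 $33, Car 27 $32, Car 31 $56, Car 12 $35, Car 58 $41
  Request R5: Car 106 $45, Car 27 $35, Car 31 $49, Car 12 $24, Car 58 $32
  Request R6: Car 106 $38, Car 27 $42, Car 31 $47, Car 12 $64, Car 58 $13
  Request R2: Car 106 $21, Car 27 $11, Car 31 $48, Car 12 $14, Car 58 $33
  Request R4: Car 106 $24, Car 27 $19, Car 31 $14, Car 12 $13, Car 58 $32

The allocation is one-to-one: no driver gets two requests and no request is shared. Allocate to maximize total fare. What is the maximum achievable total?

Maximum total: $221

Optimal: Car 106→Request R5 ($45), Car 27→Request R3 ($32), Car 31→Request R2 ($48), Car 12→Request R6 ($64), Car 58→Request R4 ($32) — total 45+32+48+64+32 = $221.
Column-greedy (each request in turn goes to its best remaining driver) gives $217, worse by 4.
Next-best assignment: Car 106→Request R5, Car 27→Request R4, Car 31→Request R3, Car 12→Request R6, Car 58→Request R2 = $217.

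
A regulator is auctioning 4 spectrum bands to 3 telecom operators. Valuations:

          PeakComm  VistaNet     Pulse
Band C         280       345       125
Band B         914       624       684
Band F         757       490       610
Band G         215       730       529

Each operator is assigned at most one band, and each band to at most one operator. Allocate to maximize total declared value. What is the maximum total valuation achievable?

Treat this as an assignment problem: match each operator to one band.
Optimal: PeakComm→Band B ($914M), VistaNet→Band G ($730M), Pulse→Band F ($610M) — total 914+730+610 = $2254M.

Max total: $2254M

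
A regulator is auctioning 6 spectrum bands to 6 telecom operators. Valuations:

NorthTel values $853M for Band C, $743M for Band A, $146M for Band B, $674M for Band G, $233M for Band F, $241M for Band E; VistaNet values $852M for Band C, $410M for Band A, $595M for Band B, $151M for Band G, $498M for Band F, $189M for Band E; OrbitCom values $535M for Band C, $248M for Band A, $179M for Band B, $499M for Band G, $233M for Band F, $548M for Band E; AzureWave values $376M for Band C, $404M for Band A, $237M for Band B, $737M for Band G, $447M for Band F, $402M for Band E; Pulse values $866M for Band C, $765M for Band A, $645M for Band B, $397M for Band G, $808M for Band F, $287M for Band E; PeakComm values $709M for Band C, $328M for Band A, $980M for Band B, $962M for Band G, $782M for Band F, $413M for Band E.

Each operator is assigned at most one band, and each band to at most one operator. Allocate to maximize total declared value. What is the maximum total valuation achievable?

Optimal: NorthTel→Band A ($743M), VistaNet→Band C ($852M), OrbitCom→Band E ($548M), AzureWave→Band G ($737M), Pulse→Band F ($808M), PeakComm→Band B ($980M) — total 743+852+548+737+808+980 = $4668M.
Row-greedy (each operator in turn takes its best remaining band) gives $3869M, worse by 799.

Maximum total: $4668M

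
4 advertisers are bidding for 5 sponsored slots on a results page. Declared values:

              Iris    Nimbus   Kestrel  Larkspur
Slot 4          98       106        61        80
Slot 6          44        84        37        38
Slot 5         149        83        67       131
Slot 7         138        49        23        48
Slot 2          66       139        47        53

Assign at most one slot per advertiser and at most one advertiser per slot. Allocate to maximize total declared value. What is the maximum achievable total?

Optimal: Iris→Slot 7 ($138), Nimbus→Slot 2 ($139), Kestrel→Slot 4 ($61), Larkspur→Slot 5 ($131) — total 138+139+61+131 = $469.
Row-greedy (each advertiser in turn takes its best remaining slot) gives $397, worse by 72.
Next-best assignment: Iris→Slot 7, Nimbus→Slot 2, Kestrel→Slot 6, Larkspur→Slot 5 = $445.
Swapping Kestrel↔Larkspur (Kestrel→Slot 5 $67, Larkspur→Slot 4 $80) loses 45.

Maximum total: $469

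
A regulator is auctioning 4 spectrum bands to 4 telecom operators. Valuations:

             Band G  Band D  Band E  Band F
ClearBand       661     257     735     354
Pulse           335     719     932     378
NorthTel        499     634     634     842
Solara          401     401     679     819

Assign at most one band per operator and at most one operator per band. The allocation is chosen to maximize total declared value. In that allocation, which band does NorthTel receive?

NorthTel receives Band D.

Optimal: ClearBand→Band G ($661M), Pulse→Band E ($932M), NorthTel→Band D ($634M), Solara→Band F ($819M) — total 661+932+634+819 = $3046M.
Row-greedy (each operator in turn takes its best remaining band) gives $2697M, worse by 349.
Next-best assignment: ClearBand→Band G, Pulse→Band D, NorthTel→Band F, Solara→Band E = $2901M.
NorthTel's own top band is Band F ($842M), but forcing NorthTel→Band F and reassigning the rest optimally gives only $2901M — worse by 145.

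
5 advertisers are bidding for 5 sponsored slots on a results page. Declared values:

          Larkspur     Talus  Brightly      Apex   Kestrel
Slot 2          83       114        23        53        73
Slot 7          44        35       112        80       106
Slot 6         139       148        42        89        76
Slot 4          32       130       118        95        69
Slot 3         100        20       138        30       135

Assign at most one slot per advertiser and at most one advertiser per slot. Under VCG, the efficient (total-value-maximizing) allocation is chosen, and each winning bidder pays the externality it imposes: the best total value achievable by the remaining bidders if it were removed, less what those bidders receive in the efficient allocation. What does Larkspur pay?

Efficient allocation: Larkspur→Slot 6 ($139), Talus→Slot 2 ($114), Brightly→Slot 7 ($112), Apex→Slot 4 ($95), Kestrel→Slot 3 ($135); total welfare W = $595.
Larkspur receives Slot 6 at value $139, so the others get W − 139 = $456.
Without Larkspur: best allocation of the remaining 4 bidders over all 5 slots is Talus→Slot 6 ($148), Brightly→Slot 7 ($112), Apex→Slot 4 ($95), Kestrel→Slot 3 ($135), total $490.
VCG payment = (others' best without Larkspur) − (others' welfare with Larkspur) = 490 − 456 = $34.

Larkspur pays $34.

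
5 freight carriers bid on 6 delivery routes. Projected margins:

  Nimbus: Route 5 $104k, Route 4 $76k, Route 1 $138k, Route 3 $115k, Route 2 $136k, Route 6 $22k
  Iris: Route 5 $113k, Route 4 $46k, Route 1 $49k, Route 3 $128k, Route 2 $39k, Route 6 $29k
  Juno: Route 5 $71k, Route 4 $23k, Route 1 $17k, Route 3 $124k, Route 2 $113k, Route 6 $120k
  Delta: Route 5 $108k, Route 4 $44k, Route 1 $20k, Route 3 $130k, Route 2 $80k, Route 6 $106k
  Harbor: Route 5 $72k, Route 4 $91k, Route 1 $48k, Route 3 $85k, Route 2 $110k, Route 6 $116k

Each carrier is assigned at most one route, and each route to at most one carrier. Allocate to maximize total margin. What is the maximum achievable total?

Optimal: Nimbus→Route 1 ($138k), Iris→Route 5 ($113k), Juno→Route 6 ($120k), Delta→Route 3 ($130k), Harbor→Route 2 ($110k) — total 138+113+120+130+110 = $611k.
Row-greedy (each carrier in turn takes its best remaining route) gives $604k, worse by 7.
Swapping Nimbus↔Juno (Nimbus→Route 6 $22k, Juno→Route 1 $17k) loses 219.
Checked against all permutations: $611k is optimal.

Max total: $611k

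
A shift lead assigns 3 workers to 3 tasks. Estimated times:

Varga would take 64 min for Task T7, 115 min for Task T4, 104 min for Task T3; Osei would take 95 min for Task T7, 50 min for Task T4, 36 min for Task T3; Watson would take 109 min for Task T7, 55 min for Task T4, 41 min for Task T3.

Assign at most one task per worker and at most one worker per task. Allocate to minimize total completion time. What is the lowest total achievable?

Min total: 155 min

Optimal: Varga→Task T7 (64 min), Osei→Task T4 (50 min), Watson→Task T3 (41 min) — total 64+50+41 = 155 min.
Swapping Osei↔Varga (Osei→Task T7 95 min, Varga→Task T4 115 min) adds 96.
Checked against all permutations: 155 min is optimal.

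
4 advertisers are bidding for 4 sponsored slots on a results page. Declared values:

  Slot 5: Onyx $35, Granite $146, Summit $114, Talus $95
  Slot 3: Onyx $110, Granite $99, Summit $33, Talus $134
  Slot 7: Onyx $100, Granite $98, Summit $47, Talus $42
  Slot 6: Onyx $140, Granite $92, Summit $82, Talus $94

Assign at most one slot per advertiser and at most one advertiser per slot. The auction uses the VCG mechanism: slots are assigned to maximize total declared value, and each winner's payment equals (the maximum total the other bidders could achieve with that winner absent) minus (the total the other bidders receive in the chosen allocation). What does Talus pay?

Efficient allocation: Onyx→Slot 6 ($140), Granite→Slot 7 ($98), Summit→Slot 5 ($114), Talus→Slot 3 ($134); total welfare W = $486.
Talus receives Slot 3 at value $134, so the others get W − 134 = $352.
Without Talus: best allocation of the remaining 3 bidders over all 4 slots is Onyx→Slot 6 ($140), Granite→Slot 3 ($99), Summit→Slot 5 ($114), total $353.
VCG payment = (others' best without Talus) − (others' welfare with Talus) = 353 − 352 = $1.

Talus pays $1.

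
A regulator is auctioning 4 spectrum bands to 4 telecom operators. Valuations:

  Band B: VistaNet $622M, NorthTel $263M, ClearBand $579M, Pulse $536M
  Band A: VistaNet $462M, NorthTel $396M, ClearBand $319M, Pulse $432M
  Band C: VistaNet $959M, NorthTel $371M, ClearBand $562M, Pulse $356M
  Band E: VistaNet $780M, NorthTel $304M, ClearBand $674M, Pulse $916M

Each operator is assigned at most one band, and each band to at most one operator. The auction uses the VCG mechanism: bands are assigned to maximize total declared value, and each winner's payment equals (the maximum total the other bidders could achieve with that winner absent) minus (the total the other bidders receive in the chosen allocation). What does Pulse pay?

Efficient allocation: VistaNet→Band C ($959M), NorthTel→Band A ($396M), ClearBand→Band B ($579M), Pulse→Band E ($916M); total welfare W = $2850M.
Pulse receives Band E at value $916M, so the others get W − 916 = $1934M.
Without Pulse: best allocation of the remaining 3 bidders over all 4 bands is VistaNet→Band C ($959M), NorthTel→Band A ($396M), ClearBand→Band E ($674M), total $2029M.
VCG payment = (others' best without Pulse) − (others' welfare with Pulse) = 2029 − 1934 = $95M.

Pulse pays $95M.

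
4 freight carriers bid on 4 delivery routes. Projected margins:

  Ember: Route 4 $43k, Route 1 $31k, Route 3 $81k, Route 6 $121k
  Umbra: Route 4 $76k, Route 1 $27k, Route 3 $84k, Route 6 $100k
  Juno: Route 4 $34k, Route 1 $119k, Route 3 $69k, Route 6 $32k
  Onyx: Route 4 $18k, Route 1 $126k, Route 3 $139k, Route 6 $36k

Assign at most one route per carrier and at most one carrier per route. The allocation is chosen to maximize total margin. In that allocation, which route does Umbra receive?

This is a one-to-one assignment (maximum-weight bipartite matching).
Optimal: Ember→Route 6 ($121k), Umbra→Route 4 ($76k), Juno→Route 1 ($119k), Onyx→Route 3 ($139k) — total 121+76+119+139 = $455k.
Row-greedy (each carrier in turn takes its best remaining route) gives $342k, worse by 113.
Next-best assignment: Ember→Route 4, Umbra→Route 6, Juno→Route 1, Onyx→Route 3 = $401k.
Umbra's own top route is Route 6 ($100k), but forcing Umbra→Route 6 and reassigning the rest optimally gives only $401k — worse by 54.

Umbra receives Route 4.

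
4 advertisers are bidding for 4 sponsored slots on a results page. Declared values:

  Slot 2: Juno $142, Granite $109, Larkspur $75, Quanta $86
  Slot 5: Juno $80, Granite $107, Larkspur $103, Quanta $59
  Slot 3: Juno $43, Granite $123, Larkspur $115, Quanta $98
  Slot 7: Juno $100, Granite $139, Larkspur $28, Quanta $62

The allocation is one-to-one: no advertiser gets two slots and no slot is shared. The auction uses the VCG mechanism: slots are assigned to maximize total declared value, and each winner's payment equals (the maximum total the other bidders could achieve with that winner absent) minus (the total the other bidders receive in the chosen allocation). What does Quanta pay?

Efficient allocation: Juno→Slot 2 ($142), Granite→Slot 7 ($139), Larkspur→Slot 5 ($103), Quanta→Slot 3 ($98); total welfare W = $482.
Quanta receives Slot 3 at value $98, so the others get W − 98 = $384.
Without Quanta: best allocation of the remaining 3 bidders over all 4 slots is Juno→Slot 2 ($142), Granite→Slot 7 ($139), Larkspur→Slot 3 ($115), total $396.
VCG payment = (others' best without Quanta) − (others' welfare with Quanta) = 396 − 384 = $12.

Quanta pays $12.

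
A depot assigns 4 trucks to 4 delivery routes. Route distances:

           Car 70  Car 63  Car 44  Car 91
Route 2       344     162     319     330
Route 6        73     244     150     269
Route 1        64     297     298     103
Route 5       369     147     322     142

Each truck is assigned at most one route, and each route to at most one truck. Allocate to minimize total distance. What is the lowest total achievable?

Minimum total: 518 km

Optimal: Car 70→Route 1 (64 km), Car 63→Route 2 (162 km), Car 44→Route 6 (150 km), Car 91→Route 5 (142 km) — total 64+162+150+142 = 518 km.
Column-greedy (each route in turn goes to its cheapest remaining truck) gives 660 km, worse by 142.
Every other assignment is strictly worse.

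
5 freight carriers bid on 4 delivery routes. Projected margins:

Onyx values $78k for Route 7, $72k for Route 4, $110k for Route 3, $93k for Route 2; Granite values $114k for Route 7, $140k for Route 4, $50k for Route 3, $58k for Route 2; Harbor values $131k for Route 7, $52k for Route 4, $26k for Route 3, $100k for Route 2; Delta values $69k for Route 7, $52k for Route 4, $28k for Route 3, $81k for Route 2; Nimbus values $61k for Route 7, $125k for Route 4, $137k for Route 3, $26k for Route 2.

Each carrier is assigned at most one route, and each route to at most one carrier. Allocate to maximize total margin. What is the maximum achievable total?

Max total: $501k

Optimal: Harbor→Route 7 ($131k), Granite→Route 4 ($140k), Nimbus→Route 3 ($137k), Onyx→Route 2 ($93k) — total 131+140+137+93 = $501k.
Row-greedy (each carrier in turn takes its best remaining route) gives $462k, worse by 39.
Next-best assignment: Harbor→Route 7, Granite→Route 4, Nimbus→Route 3, Delta→Route 2 = $489k.
Checked against all permutations: $501k is optimal.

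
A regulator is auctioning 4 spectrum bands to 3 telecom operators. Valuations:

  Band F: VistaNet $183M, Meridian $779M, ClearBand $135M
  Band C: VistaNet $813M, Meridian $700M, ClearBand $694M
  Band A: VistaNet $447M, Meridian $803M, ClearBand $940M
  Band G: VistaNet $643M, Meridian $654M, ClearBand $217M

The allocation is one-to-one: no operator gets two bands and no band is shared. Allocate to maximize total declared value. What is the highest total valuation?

Optimal: VistaNet→Band C ($813M), Meridian→Band F ($779M), ClearBand→Band A ($940M) — total 813+779+940 = $2532M.
Row-greedy (each operator in turn takes its best remaining band) gives $1833M, worse by 699.
Next-best assignment: VistaNet→Band C, Meridian→Band G, ClearBand→Band A = $2407M.
Swapping ClearBand↔VistaNet (ClearBand→Band C $694M, VistaNet→Band A $447M) loses 612.
Checked against all permutations: $2532M is optimal.

Maximum total: $2532M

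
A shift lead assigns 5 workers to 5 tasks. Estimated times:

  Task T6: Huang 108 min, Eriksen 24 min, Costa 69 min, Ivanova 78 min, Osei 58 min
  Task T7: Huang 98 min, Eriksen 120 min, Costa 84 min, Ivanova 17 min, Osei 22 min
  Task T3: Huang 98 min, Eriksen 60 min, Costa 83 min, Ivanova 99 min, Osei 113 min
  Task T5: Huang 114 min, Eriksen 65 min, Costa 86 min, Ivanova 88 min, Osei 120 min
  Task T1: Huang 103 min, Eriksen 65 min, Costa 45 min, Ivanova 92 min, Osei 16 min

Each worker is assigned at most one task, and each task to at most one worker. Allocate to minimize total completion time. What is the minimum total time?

Optimal: Huang→Task T3 (98 min), Eriksen→Task T6 (24 min), Costa→Task T5 (86 min), Ivanova→Task T7 (17 min), Osei→Task T1 (16 min) — total 98+24+86+17+16 = 241 min.
Row-greedy (each worker in turn takes its cheapest remaining task) gives 368 min, worse by 127.

Min total: 241 min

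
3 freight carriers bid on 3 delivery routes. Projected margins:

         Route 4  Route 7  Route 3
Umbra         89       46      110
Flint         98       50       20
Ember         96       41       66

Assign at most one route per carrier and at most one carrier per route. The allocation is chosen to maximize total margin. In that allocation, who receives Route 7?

This is a one-to-one assignment (maximum-weight bipartite matching).
Optimal: Umbra→Route 3 ($110k), Flint→Route 7 ($50k), Ember→Route 4 ($96k) — total 110+50+96 = $256k.
Next-best assignment: Umbra→Route 3, Flint→Route 4, Ember→Route 7 = $249k.
Swapping Umbra↔Flint (Umbra→Route 7 $46k, Flint→Route 3 $20k) loses 94.
Flint's own top route is Route 4 ($98k), but forcing Flint→Route 4 and reassigning the rest optimally gives only $249k — worse by 7.

Flint receives Route 7.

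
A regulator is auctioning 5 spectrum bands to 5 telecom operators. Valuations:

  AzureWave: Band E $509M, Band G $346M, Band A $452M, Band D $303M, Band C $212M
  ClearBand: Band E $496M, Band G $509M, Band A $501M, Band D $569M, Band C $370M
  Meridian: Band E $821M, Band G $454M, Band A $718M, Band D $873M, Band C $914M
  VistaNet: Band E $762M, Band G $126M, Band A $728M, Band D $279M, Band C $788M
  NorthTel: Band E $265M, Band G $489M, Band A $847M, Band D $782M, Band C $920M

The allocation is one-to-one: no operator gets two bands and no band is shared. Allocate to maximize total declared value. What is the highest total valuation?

Maximum total: $3539M

This is the linear assignment problem.
Optimal: AzureWave→Band E ($509M), ClearBand→Band G ($509M), Meridian→Band D ($873M), VistaNet→Band A ($728M), NorthTel→Band C ($920M) — total 509+509+873+728+920 = $3539M.
Row-greedy (each operator in turn takes its best remaining band) gives $3209M, worse by 330.
Next-best assignment: AzureWave→Band E, ClearBand→Band G, Meridian→Band D, VistaNet→Band C, NorthTel→Band A = $3526M.
Swapping ClearBand↔Meridian (ClearBand→Band D $569M, Meridian→Band G $454M) loses 359.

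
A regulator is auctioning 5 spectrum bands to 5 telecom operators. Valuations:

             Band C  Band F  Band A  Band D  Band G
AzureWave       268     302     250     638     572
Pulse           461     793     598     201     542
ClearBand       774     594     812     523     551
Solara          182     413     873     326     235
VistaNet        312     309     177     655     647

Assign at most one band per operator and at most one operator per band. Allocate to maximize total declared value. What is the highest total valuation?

Max total: $3725M

Optimal: AzureWave→Band D ($638M), Pulse→Band F ($793M), ClearBand→Band C ($774M), Solara→Band A ($873M), VistaNet→Band G ($647M) — total 638+793+774+873+647 = $3725M.
Row-greedy (each operator in turn takes its best remaining band) gives $2790M, worse by 935.
Next-best assignment: AzureWave→Band G, Pulse→Band F, ClearBand→Band C, Solara→Band A, VistaNet→Band D = $3667M.
Swapping ClearBand↔VistaNet (ClearBand→Band G $551M, VistaNet→Band C $312M) loses 558.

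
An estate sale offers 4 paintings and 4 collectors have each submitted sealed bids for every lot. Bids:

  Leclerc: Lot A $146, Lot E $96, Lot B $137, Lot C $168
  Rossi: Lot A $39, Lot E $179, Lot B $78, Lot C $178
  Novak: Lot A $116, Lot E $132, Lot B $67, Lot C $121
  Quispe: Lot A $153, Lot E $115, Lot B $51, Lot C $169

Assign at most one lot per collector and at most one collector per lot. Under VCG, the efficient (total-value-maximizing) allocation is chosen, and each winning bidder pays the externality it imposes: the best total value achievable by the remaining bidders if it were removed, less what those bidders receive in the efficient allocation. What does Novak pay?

Efficient allocation: Leclerc→Lot B ($137), Rossi→Lot E ($179), Novak→Lot A ($116), Quispe→Lot C ($169); total welfare W = $601.
Novak receives Lot A at value $116, so the others get W − 116 = $485.
Without Novak: best allocation of the remaining 3 bidders over all 4 lots is Leclerc→Lot C ($168), Rossi→Lot E ($179), Quispe→Lot A ($153), total $500.
VCG payment = (others' best without Novak) − (others' welfare with Novak) = 500 − 485 = $15.

Novak pays $15.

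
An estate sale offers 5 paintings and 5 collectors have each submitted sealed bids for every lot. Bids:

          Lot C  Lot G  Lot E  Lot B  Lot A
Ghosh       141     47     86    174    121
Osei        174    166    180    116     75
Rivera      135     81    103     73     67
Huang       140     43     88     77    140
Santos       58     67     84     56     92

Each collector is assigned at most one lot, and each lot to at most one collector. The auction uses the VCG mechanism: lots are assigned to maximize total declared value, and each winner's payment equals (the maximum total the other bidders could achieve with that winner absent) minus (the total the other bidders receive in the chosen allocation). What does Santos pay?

Santos pays $14.

Efficient allocation: Ghosh→Lot B ($174), Osei→Lot G ($166), Rivera→Lot C ($135), Huang→Lot A ($140), Santos→Lot E ($84); total welfare W = $699.
Santos receives Lot E at value $84, so the others get W − 84 = $615.
Without Santos: best allocation of the remaining 4 bidders over all 5 lots is Ghosh→Lot B ($174), Osei→Lot E ($180), Rivera→Lot C ($135), Huang→Lot A ($140), total $629.
VCG payment = (others' best without Santos) − (others' welfare with Santos) = 629 − 615 = $14.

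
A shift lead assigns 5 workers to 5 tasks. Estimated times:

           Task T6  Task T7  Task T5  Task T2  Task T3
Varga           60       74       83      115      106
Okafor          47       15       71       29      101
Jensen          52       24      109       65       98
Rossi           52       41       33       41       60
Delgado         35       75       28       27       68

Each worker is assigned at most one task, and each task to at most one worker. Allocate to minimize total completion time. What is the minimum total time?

Optimal: Varga→Task T6 (60 min), Okafor→Task T2 (29 min), Jensen→Task T7 (24 min), Rossi→Task T3 (60 min), Delgado→Task T5 (28 min) — total 60+29+24+60+28 = 201 min.
Min-entry greedy (repeatedly take the single cheapest remaining cell) gives 233 min, worse by 32.
Swapping Rossi↔Delgado (Rossi→Task T5 33 min, Delgado→Task T3 68 min) adds 13.
Every other assignment is strictly worse.

Min total: 201 min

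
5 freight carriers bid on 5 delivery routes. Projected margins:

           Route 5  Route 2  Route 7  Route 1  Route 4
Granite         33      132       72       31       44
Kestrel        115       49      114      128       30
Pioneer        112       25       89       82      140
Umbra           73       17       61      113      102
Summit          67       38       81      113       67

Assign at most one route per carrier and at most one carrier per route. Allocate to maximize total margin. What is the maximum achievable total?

This is a one-to-one assignment (maximum-weight bipartite matching).
Optimal: Granite→Route 2 ($132k), Kestrel→Route 5 ($115k), Pioneer→Route 4 ($140k), Umbra→Route 1 ($113k), Summit→Route 7 ($81k) — total 132+115+140+113+81 = $581k.
Max-entry greedy (repeatedly take the single best remaining cell) gives $554k, worse by 27.
Checked against all permutations: $581k is optimal.

Max total: $581k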